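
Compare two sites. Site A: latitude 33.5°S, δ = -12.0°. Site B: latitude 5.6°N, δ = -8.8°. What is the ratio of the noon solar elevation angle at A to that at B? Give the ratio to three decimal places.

0.906

A: 90° − |-33.5 − (-12.0)| = 68.50°.
B: 90° − |5.6 − (-8.8)| = 75.60°.
Ratio A/B = 68.5000 / 75.6000 = 0.9061.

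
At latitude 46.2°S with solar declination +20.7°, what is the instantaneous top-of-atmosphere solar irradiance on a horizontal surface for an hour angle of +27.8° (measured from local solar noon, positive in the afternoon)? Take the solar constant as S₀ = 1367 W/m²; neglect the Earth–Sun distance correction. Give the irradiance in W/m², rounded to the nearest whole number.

434 W/m²

cos θ_z = sin(-46.2°) sin(20.7°) + cos(-46.2°) cos(20.7°) cos(27.80°) = -0.2551 + 0.5727 = 0.3176.
Top-of-atmosphere irradiance = S₀ cos θ_z = 1367 × 0.3176 = 434.16 W/m².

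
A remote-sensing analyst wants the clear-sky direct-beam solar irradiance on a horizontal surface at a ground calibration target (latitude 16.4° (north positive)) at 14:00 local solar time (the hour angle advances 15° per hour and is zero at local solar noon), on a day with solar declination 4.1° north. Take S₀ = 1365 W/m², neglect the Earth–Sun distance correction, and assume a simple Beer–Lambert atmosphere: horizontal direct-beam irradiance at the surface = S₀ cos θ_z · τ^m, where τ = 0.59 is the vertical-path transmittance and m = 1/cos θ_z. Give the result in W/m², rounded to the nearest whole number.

Hour angle H = 15° × (14 − 12) = 30.00°.
With φ = 16.4°, δ = 4.1°, H = 30.00°: sin φ sin δ = 0.0202, cos φ cos δ cos H = 0.8287, so cos θ_z = 0.8489.
Air mass m = 1/cos θ_z = 1/0.8489 = 1.178; τ^m = 0.59^1.178 = 0.5371.
Surface direct beam = 1365 × 0.8489 × 0.5371 = 622.36 W/m².

622 W/m²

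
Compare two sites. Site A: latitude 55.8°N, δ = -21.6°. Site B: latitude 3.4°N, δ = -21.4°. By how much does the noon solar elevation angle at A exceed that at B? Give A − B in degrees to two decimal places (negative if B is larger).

-52.60°

A: 90° − |55.8 − (-21.6)| = 12.60°.
B: 90° − |3.4 − (-21.4)| = 65.20°.
A − B = 12.60 − 65.20 = -52.60°.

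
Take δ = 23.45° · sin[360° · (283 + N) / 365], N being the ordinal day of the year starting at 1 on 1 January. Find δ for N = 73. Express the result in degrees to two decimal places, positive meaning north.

-3.62°

360 × (283 + 73) / 365 = 351.123°; sin(351.123°) = -0.1543.
δ = 23.45 × -0.1543 = -3.618° ≈ -3.62°.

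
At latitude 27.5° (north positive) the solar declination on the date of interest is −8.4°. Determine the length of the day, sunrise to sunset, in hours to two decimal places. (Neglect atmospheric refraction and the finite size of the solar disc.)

The sunset hour angle satisfies cos H_s = −tan φ tan δ = 0.0769, giving H_s = 85.59°.
Day length = 2 H_s / 15° h⁻¹ = 171.18° / 15 = 11.412 h.

11.41 hours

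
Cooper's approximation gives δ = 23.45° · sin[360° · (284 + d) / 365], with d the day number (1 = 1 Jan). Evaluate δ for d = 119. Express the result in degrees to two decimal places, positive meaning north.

+14.27°

360 × (284 + 119) / 365 = 397.479°; sin(397.479°) = 0.6085.
δ = 23.45 × 0.6085 = 14.269° ≈ +14.27°.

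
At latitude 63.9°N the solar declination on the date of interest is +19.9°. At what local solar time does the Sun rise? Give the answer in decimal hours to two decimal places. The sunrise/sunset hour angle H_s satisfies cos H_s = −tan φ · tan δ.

−tan φ tan δ = −(2.0413)(0.3620) = -0.7390; H_s = arccos(-0.7390) = 137.65°.
Sunrise is at 12 − H_s/15 = 12 − 9.177 = 2.823 h local solar time.

2.82 h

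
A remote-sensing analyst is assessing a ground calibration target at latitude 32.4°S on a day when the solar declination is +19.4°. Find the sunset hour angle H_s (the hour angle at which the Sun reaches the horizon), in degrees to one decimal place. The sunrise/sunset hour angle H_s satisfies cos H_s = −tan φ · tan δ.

The sunset hour angle satisfies cos H_s = −tan φ tan δ = 0.2235, giving H_s = 77.09°.

77.1°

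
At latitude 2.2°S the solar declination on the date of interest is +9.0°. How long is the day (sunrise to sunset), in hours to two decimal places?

11.95 hours

−tan φ tan δ = −(-0.0384)(0.1584) = 0.0061; H_s = arccos(0.0061) = 89.65°.
Day length = 2 H_s / 15° h⁻¹ = 179.30° / 15 = 11.953 h.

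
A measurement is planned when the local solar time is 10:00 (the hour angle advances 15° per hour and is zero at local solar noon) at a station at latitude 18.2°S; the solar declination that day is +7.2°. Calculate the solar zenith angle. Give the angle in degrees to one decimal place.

39.0°

Hour angle H = 15° × (10 − 12) = -30.00°.
With φ = -18.2°, δ = 7.2°, H = -30.00°: sin φ sin δ = -0.0391, cos φ cos δ cos H = 0.8162, so cos θ_z = 0.7771.
θ_z = arccos(0.7771) = 39.00°.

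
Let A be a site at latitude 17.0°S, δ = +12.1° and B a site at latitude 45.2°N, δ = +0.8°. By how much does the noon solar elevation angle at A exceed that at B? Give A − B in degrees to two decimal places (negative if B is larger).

+15.30°

A: 90° − |-17.0 − (12.1)| = 60.90°.
B: 90° − |45.2 − (0.8)| = 45.60°.
A − B = 60.90 − 45.60 = 15.30°.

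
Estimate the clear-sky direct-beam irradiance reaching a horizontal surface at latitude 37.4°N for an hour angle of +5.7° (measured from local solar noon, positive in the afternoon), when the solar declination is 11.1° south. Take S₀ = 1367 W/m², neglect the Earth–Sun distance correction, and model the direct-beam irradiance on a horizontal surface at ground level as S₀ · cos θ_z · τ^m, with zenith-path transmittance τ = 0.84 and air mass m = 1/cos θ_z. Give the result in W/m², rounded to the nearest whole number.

691 W/m²

cos θ_z = sin φ sin δ + cos φ cos δ cos H = (0.6074)(-0.1925) + (0.7944)(0.9813)(0.9951) = 0.6588.
Air mass m = 1/cos θ_z = 1/0.6588 = 1.518; τ^m = 0.84^1.518 = 0.7675.
Surface direct beam = 1367 × 0.6588 × 0.7675 = 691.19 W/m².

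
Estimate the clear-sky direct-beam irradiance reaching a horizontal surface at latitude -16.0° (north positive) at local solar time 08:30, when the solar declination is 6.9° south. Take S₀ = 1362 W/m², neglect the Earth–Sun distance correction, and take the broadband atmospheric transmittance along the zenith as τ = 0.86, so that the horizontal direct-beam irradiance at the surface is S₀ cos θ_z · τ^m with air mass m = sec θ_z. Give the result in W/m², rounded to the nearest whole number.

Hour angle H = 15° × (8.5 − 12) = -52.50°.
cos θ_z = sin(-16.0°) sin(-6.9°) + cos(-16.0°) cos(-6.9°) cos(-52.50°) = 0.0331 + 0.5809 = 0.6140.
Air mass m = 1/cos θ_z = 1/0.6140 = 1.629; τ^m = 0.86^1.629 = 0.7822.
Surface direct beam = 1362 × 0.6140 × 0.7822 = 654.13 W/m².

654 W/m²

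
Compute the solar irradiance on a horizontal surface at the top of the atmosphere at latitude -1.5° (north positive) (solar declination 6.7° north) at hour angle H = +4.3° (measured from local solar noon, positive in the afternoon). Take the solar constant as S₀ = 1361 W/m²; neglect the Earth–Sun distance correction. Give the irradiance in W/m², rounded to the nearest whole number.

1343 W/m²

With φ = -1.5°, δ = 6.7°, H = 4.30°: sin φ sin δ = -0.0031, cos φ cos δ cos H = 0.9900, so cos θ_z = 0.9869.
Top-of-atmosphere irradiance = S₀ cos θ_z = 1361 × 0.9869 = 1343.17 W/m².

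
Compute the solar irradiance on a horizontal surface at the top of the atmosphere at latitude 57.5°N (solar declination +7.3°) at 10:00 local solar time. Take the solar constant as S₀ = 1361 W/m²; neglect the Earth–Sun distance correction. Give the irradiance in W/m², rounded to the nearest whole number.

Hour angle H = 15° × (10 − 12) = -30.00°.
With φ = 57.5°, δ = 7.3°, H = -30.00°: sin φ sin δ = 0.1072, cos φ cos δ cos H = 0.4615, so cos θ_z = 0.5687.
Top-of-atmosphere irradiance = S₀ cos θ_z = 1361 × 0.5687 = 774.00 W/m².

774 W/m²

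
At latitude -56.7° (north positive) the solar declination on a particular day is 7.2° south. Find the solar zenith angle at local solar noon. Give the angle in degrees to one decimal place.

At local solar noon the hour angle is zero, so the zenith angle is |φ − δ| = |-56.7° − (-7.2°)| = 49.5°.

49.5°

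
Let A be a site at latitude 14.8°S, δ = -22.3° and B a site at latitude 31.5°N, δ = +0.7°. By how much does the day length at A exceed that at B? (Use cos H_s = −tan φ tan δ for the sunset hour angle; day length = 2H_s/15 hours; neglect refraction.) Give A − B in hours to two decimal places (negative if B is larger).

+0.77 h

A: H_s = arccos(−tan -14.8° · tan -22.3°) = 96.22°, so 2H_s/15 = 12.8293 h.
B: H_s = arccos(−tan 31.5° · tan 0.7°) = 90.43°, so 2H_s/15 = 12.0573 h.
A − B = 12.8293 − 12.0573 = 0.7720 h.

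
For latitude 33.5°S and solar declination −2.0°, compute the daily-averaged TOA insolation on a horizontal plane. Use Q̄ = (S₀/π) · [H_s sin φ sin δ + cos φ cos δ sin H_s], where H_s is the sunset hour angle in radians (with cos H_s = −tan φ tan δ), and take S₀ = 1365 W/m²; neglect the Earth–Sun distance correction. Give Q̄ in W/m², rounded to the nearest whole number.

375 W/m²

−tan φ tan δ = −(-0.6619)(-0.0349) = -0.0231; H_s = arccos(-0.0231) = 91.32°. In radians, H_s = 1.5938.
H_s sin φ sin δ = 1.5938 × -0.5519 × -0.0349 = 0.0307.
cos φ cos δ sin H_s = 0.8339 × 0.9994 × 0.9997 = 0.8331.
Q̄ = (1365/π) × (0.0307 + 0.8331) = 434.49 × 0.8638 = 375.31 W/m².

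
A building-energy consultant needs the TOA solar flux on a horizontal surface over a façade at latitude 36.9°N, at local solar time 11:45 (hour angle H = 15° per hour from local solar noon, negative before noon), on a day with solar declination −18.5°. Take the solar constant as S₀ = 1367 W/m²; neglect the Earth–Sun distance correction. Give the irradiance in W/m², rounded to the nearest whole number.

774 W/m²

Hour angle H = 15° × (11.75 − 12) = -3.75°.
cos θ_z = sin φ sin δ + cos φ cos δ cos H = (0.6004)(-0.3173) + (0.7997)(0.9483)(0.9979) = 0.5663.
Top-of-atmosphere irradiance = S₀ cos θ_z = 1367 × 0.5663 = 774.13 W/m².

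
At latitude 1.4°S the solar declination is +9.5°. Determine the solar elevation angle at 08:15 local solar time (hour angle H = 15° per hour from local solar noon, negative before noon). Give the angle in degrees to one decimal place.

32.9°

Hour angle H = 15° × (8.25 − 12) = -56.25°.
cos θ_z = sin(-1.4°) sin(9.5°) + cos(-1.4°) cos(9.5°) cos(-56.25°) = -0.0040 + 0.5478 = 0.5438.
θ_z = arccos(0.5438) = 57.06°, so the elevation is 90° − 57.06° = 32.94°.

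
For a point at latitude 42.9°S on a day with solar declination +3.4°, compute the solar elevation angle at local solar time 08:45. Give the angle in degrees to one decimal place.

26.2°

Hour angle H = 15° × (8.75 − 12) = -48.75°.
cos θ_z = sin(-42.9°) sin(3.4°) + cos(-42.9°) cos(3.4°) cos(-48.75°) = -0.0404 + 0.4821 = 0.4417.
θ_z = arccos(0.4417) = 63.79°, so the elevation is 90° − 63.79° = 26.21°.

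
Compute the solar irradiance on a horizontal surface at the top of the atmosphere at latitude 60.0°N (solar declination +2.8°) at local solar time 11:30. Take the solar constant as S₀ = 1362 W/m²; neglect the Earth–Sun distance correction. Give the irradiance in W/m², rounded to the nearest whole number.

Hour angle H = 15° × (11.5 − 12) = -7.50°.
cos θ_z = sin φ sin δ + cos φ cos δ cos H = (0.8660)(0.0488) + (0.5000)(0.9988)(0.9914) = 0.5374.
Top-of-atmosphere irradiance = S₀ cos θ_z = 1362 × 0.5374 = 731.94 W/m².

732 W/m²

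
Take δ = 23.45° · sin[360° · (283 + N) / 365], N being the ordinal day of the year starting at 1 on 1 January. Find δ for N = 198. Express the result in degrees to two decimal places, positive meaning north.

360 × (283 + 198) / 365 = 474.411°; sin(474.411°) = 0.9106.
δ = 23.45 × 0.9106 = 21.354° ≈ +21.35°.

+21.35°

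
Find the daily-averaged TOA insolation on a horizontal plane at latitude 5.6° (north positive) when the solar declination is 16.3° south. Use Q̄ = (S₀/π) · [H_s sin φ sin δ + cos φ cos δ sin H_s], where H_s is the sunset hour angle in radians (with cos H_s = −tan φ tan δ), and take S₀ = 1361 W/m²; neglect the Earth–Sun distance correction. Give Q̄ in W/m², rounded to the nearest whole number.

395 W/m²

cos H_s = −tan(5.6°) · tan(-16.3°) = 0.0287, so H_s = arccos(0.0287) = 88.36°. In radians, H_s = 1.5422.
H_s sin φ sin δ = 1.5422 × 0.0976 × -0.2807 = -0.0423.
cos φ cos δ sin H_s = 0.9952 × 0.9598 × 0.9996 = 0.9548.
Q̄ = (1361/π) × (-0.0423 + 0.9548) = 433.22 × 0.9125 = 395.31 W/m².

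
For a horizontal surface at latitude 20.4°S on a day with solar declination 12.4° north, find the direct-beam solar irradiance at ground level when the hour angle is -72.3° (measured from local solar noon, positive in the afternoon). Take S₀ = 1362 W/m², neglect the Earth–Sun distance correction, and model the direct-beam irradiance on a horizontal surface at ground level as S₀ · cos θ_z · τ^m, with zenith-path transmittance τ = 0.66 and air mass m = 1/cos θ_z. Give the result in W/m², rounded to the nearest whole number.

cos θ_z = sin φ sin δ + cos φ cos δ cos H = (-0.3486)(0.2147) + (0.9373)(0.9767)(0.3040) = 0.2035.
Air mass m = 1/cos θ_z = 1/0.2035 = 4.914; τ^m = 0.66^4.914 = 0.1298.
Surface direct beam = 1362 × 0.2035 × 0.1298 = 35.98 W/m².

36 W/m²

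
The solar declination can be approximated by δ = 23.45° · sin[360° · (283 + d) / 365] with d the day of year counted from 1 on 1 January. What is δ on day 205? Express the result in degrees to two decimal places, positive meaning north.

360 × (283 + 205) / 365 = 481.315°; sin(481.315°) = 0.8543.
δ = 23.45 × 0.8543 = 20.033° ≈ +20.03°.

+20.03°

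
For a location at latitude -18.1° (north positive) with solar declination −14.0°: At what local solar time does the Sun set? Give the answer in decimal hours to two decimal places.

18.31 h

−tan φ tan δ = −(-0.3269)(-0.2493) = -0.0815; H_s = arccos(-0.0815) = 94.67°.
Sunset is at 12 + H_s/15 = 12 + 6.311 = 18.311 h local solar time.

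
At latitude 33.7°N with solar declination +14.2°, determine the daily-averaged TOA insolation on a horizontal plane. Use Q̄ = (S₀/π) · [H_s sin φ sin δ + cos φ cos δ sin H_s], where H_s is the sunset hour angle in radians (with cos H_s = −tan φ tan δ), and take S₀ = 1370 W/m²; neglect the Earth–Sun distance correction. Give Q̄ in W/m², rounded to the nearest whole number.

450 W/m²

−tan φ tan δ = −(0.6669)(0.2530) = -0.1687; H_s = arccos(-0.1687) = 99.71°. In radians, H_s = 1.7403.
H_s sin φ sin δ = 1.7403 × 0.5548 × 0.2453 = 0.2368.
cos φ cos δ sin H_s = 0.8320 × 0.9694 × 0.9857 = 0.7950.
Q̄ = (1370/π) × (0.2368 + 0.7950) = 436.08 × 1.0318 = 449.95 W/m².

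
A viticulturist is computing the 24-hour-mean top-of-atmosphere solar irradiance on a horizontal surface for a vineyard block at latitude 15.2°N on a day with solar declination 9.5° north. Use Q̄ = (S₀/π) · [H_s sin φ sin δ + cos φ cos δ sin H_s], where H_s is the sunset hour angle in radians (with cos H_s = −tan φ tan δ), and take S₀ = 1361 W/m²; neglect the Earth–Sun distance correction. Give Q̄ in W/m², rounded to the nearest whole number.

−tan φ tan δ = −(0.2717)(0.1673) = -0.0455; H_s = arccos(-0.0455) = 92.61°. In radians, H_s = 1.6163.
H_s sin φ sin δ = 1.6163 × 0.2622 × 0.1650 = 0.0699.
cos φ cos δ sin H_s = 0.9650 × 0.9863 × 0.9990 = 0.9508.
Q̄ = (1361/π) × (0.0699 + 0.9508) = 433.22 × 1.0207 = 442.19 W/m².

442 W/m²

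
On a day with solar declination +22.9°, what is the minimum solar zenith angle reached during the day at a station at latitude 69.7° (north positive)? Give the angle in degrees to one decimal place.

At local solar noon the hour angle is zero, so the zenith angle is |φ − δ| = |69.7° − (22.9°)| = 46.8°.

46.8°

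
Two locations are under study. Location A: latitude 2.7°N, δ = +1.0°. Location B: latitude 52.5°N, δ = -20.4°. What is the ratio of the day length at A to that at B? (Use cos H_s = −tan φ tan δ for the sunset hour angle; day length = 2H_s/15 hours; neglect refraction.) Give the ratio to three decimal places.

1.476

A: H_s = arccos(−tan 2.7° · tan 1.0°) = 90.05°, so 2H_s/15 = 12.0067 h.
B: H_s = arccos(−tan 52.5° · tan -20.4°) = 61.01°, so 2H_s/15 = 8.1347 h.
Ratio A/B = 12.0067 / 8.1347 = 1.4760.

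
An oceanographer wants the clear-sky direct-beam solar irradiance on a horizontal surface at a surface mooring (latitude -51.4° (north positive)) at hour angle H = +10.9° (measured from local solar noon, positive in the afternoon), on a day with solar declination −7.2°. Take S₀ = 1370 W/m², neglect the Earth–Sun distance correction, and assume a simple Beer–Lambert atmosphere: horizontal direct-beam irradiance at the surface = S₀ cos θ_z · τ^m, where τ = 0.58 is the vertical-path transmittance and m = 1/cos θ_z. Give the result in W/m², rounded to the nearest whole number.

With φ = -51.4°, δ = -7.2°, H = 10.90°: sin φ sin δ = 0.0980, cos φ cos δ cos H = 0.6078, so cos θ_z = 0.7058.
Air mass m = 1/cos θ_z = 1/0.7058 = 1.417; τ^m = 0.58^1.417 = 0.4621.
Surface direct beam = 1370 × 0.7058 × 0.4621 = 446.83 W/m².

447 W/m²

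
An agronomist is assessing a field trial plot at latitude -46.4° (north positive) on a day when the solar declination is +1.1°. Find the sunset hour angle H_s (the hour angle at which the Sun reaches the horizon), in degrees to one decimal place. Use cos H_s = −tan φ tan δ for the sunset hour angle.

−tan φ tan δ = −(-1.0501)(0.0192) = 0.0202; H_s = arccos(0.0202) = 88.84°.

88.8°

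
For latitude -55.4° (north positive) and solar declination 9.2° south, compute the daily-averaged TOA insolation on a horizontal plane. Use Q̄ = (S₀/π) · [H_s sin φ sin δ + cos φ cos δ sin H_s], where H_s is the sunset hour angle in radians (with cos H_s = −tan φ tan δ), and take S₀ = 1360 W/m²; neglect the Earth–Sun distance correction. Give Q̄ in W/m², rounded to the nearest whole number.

339 W/m²

The sunset hour angle satisfies cos H_s = −tan φ tan δ = -0.2348, giving H_s = 103.58°. In radians, H_s = 1.8078.
H_s sin φ sin δ = 1.8078 × -0.8231 × -0.1599 = 0.2379.
cos φ cos δ sin H_s = 0.5678 × 0.9871 × 0.9720 = 0.5448.
Q̄ = (1360/π) × (0.2379 + 0.5448) = 432.90 × 0.7827 = 338.83 W/m².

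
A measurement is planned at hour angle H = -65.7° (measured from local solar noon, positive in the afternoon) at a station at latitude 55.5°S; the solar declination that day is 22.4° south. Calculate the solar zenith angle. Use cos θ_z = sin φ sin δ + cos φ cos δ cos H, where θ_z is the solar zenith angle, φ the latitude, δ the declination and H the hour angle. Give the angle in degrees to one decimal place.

58.0°

cos θ_z = sin φ sin δ + cos φ cos δ cos H = (-0.8241)(-0.3811) + (0.5664)(0.9245)(0.4115) = 0.5295.
θ_z = arccos(0.5295) = 58.03°.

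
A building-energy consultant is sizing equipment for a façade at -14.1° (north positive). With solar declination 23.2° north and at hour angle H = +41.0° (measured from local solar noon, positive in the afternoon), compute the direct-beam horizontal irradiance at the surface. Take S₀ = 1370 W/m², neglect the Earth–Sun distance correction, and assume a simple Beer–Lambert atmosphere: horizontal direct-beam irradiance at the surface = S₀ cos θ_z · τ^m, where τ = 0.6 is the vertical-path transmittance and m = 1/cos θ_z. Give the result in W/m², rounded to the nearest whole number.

With φ = -14.1°, δ = 23.2°, H = 41.00°: sin φ sin δ = -0.0960, cos φ cos δ cos H = 0.6728, so cos θ_z = 0.5768.
Air mass m = 1/cos θ_z = 1/0.5768 = 1.734; τ^m = 0.6^1.734 = 0.4124.
Surface direct beam = 1370 × 0.5768 × 0.4124 = 325.89 W/m².

326 W/m²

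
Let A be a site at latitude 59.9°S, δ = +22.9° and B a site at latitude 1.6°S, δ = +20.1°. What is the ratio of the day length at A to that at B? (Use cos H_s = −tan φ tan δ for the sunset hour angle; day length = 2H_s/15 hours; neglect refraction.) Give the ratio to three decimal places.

0.483

A: H_s = arccos(−tan -59.9° · tan 22.9°) = 43.22°, so 2H_s/15 = 5.7627 h.
B: H_s = arccos(−tan -1.6° · tan 20.1°) = 89.41°, so 2H_s/15 = 11.9213 h.
Ratio A/B = 5.7627 / 11.9213 = 0.4834.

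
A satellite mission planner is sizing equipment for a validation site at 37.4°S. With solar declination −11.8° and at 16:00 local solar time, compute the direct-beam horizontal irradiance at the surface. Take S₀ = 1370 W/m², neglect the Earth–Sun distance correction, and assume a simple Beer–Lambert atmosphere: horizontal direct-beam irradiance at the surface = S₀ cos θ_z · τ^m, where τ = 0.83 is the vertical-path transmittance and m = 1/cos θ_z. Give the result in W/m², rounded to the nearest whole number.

489 W/m²

Hour angle H = 15° × (16 − 12) = 60.00°.
With φ = -37.4°, δ = -11.8°, H = 60.00°: sin φ sin δ = 0.1242, cos φ cos δ cos H = 0.3888, so cos θ_z = 0.5130.
Air mass m = 1/cos θ_z = 1/0.5130 = 1.949; τ^m = 0.83^1.949 = 0.6955.
Surface direct beam = 1370 × 0.5130 × 0.6955 = 488.80 W/m².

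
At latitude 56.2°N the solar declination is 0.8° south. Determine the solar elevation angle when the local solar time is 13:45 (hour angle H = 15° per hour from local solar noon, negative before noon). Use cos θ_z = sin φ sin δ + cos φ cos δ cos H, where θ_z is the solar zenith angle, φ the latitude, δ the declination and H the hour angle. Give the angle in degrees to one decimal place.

Hour angle H = 15° × (13.75 − 12) = 26.25°.
With φ = 56.2°, δ = -0.8°, H = 26.25°: sin φ sin δ = -0.0116, cos φ cos δ cos H = 0.4989, so cos θ_z = 0.4873.
θ_z = arccos(0.4873) = 60.84°, so the elevation is 90° − 60.84° = 29.16°.

29.2°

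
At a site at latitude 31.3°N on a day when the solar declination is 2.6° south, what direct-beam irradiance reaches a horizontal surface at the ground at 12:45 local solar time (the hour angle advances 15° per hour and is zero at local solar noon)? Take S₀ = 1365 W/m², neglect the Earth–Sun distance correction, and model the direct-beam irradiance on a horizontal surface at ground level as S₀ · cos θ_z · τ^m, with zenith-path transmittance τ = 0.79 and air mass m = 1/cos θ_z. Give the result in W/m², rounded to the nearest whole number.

831 W/m²

Hour angle H = 15° × (12.75 − 12) = 11.25°.
With φ = 31.3°, δ = -2.6°, H = 11.25°: sin φ sin δ = -0.0236, cos φ cos δ cos H = 0.8372, so cos θ_z = 0.8136.
Air mass m = 1/cos θ_z = 1/0.8136 = 1.229; τ^m = 0.79^1.229 = 0.7485.
Surface direct beam = 1365 × 0.8136 × 0.7485 = 831.26 W/m².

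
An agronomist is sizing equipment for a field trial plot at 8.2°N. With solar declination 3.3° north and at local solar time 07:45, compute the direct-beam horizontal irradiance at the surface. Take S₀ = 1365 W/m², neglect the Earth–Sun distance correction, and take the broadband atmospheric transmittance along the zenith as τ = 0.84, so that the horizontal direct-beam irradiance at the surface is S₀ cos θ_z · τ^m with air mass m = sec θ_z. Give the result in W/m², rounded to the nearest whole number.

Hour angle H = 15° × (7.75 − 12) = -63.75°.
cos θ_z = sin(8.2°) sin(3.3°) + cos(8.2°) cos(3.3°) cos(-63.75°) = 0.0082 + 0.4370 = 0.4452.
Air mass m = 1/cos θ_z = 1/0.4452 = 2.246; τ^m = 0.84^2.246 = 0.6760.
Surface direct beam = 1365 × 0.4452 × 0.6760 = 410.80 W/m².

411 W/m²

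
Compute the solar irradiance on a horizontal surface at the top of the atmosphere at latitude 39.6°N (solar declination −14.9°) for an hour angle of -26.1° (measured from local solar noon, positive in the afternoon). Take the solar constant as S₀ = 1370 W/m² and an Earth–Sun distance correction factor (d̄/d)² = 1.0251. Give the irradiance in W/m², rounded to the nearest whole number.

709 W/m²

cos θ_z = sin φ sin δ + cos φ cos δ cos H = (0.6374)(-0.2571) + (0.7705)(0.9664)(0.8980) = 0.5048.
Top-of-atmosphere irradiance = S₀ (d̄/d)² cos θ_z = 1370 × 1.0251 × 0.5048 = 708.93 W/m².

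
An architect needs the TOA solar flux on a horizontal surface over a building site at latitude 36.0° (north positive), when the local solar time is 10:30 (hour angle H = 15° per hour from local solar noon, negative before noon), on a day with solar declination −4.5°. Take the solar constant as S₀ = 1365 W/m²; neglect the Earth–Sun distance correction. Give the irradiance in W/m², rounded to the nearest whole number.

Hour angle H = 15° × (10.5 − 12) = -22.50°.
cos θ_z = sin(36.0°) sin(-4.5°) + cos(36.0°) cos(-4.5°) cos(-22.50°) = -0.0461 + 0.7451 = 0.6990.
Top-of-atmosphere irradiance = S₀ cos θ_z = 1365 × 0.6990 = 954.13 W/m².

954 W/m²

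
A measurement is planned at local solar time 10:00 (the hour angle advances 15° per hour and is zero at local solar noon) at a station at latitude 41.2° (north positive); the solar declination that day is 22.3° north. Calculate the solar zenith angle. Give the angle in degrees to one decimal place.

Hour angle H = 15° × (10 − 12) = -30.00°.
cos θ_z = sin(41.2°) sin(22.3°) + cos(41.2°) cos(22.3°) cos(-30.00°) = 0.2499 + 0.6029 = 0.8528.
θ_z = arccos(0.8528) = 31.48°.

31.5°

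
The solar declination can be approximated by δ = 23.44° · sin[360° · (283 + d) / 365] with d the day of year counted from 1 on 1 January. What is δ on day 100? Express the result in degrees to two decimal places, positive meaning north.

+7.15°

360 × (283 + 100) / 365 = 377.753°; sin(377.753°) = 0.3049.
δ = 23.44 × 0.3049 = 7.147° ≈ +7.15°.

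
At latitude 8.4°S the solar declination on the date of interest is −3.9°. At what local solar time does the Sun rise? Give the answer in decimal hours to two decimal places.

The sunset hour angle satisfies cos H_s = −tan φ tan δ = -0.0101, giving H_s = 90.58°.
Sunrise is at 12 − H_s/15 = 12 − 6.039 = 5.961 h local solar time.

5.96 h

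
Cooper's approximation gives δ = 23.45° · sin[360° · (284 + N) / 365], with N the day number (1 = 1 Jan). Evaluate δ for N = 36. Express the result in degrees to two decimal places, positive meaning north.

-16.40°

360 × (284 + 36) / 365 = 315.616°; sin(315.616°) = -0.6995.
δ = 23.45 × -0.6995 = -16.403° ≈ -16.40°.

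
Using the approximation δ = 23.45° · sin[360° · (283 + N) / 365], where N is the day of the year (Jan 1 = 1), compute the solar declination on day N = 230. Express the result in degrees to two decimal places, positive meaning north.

360 × (283 + 230) / 365 = 505.973°; sin(505.973°) = 0.5596.
δ = 23.45 × 0.5596 = 13.123° ≈ +13.12°.

+13.12°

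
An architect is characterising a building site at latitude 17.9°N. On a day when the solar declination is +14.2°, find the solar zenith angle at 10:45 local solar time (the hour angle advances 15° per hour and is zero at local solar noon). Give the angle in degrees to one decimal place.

18.4°

Hour angle H = 15° × (10.75 − 12) = -18.75°.
cos θ_z = sin(17.9°) sin(14.2°) + cos(17.9°) cos(14.2°) cos(-18.75°) = 0.0754 + 0.8736 = 0.9490.
θ_z = arccos(0.9490) = 18.38°.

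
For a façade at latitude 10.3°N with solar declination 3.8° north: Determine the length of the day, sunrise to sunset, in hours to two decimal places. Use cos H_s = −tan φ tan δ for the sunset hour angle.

12.09 hours

cos H_s = −tan(10.3°) · tan(3.8°) = -0.0121, so H_s = arccos(-0.0121) = 90.69°.
Day length = 2 H_s / 15° h⁻¹ = 181.38° / 15 = 12.092 h.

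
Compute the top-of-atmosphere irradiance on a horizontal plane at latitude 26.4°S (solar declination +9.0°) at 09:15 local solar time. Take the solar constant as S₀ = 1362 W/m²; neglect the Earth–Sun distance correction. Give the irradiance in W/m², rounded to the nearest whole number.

811 W/m²

Hour angle H = 15° × (9.25 − 12) = -41.25°.
cos θ_z = sin φ sin δ + cos φ cos δ cos H = (-0.4446)(0.1564) + (0.8957)(0.9877)(0.7518) = 0.5956.
Top-of-atmosphere irradiance = S₀ cos θ_z = 1362 × 0.5956 = 811.21 W/m².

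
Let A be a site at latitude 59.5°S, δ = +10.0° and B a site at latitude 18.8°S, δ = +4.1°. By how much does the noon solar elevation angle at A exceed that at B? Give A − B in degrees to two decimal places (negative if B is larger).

-46.60°

A: 90° − |-59.5 − (10.0)| = 20.50°.
B: 90° − |-18.8 − (4.1)| = 67.10°.
A − B = 20.50 − 67.10 = -46.60°.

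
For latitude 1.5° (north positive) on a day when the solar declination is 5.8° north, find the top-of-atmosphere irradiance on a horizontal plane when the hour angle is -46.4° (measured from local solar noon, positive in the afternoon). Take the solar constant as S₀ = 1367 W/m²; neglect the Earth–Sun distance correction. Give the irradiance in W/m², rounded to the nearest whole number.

cos θ_z = sin(1.5°) sin(5.8°) + cos(1.5°) cos(5.8°) cos(-46.40°) = 0.0026 + 0.6859 = 0.6885.
Top-of-atmosphere irradiance = S₀ cos θ_z = 1367 × 0.6885 = 941.18 W/m².

941 W/m²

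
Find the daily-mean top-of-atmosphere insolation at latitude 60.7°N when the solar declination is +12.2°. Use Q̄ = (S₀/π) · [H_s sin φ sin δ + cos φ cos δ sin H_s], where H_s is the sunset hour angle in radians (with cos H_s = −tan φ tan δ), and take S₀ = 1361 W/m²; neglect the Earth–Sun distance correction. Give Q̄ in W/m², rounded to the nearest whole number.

348 W/m²

cos H_s = −tan(60.7°) · tan(12.2°) = -0.3853, so H_s = arccos(-0.3853) = 112.66°. In radians, H_s = 1.9663.
H_s sin φ sin δ = 1.9663 × 0.8721 × 0.2113 = 0.3623.
cos φ cos δ sin H_s = 0.4894 × 0.9774 × 0.9228 = 0.4414.
Q̄ = (1361/π) × (0.3623 + 0.4414) = 433.22 × 0.8037 = 348.18 W/m².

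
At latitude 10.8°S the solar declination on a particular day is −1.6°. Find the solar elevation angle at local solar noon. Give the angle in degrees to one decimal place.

At local solar noon the hour angle is zero, so the elevation is 90° − |φ − δ| = 90° − |-10.8° − (-1.6°)| = 90° − 9.2° = 80.8°.

80.8°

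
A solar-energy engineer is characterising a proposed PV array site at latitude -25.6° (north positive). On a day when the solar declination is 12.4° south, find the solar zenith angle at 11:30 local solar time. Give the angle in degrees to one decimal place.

15.0°

Hour angle H = 15° × (11.5 − 12) = -7.50°.
With φ = -25.6°, δ = -12.4°, H = -7.50°: sin φ sin δ = 0.0928, cos φ cos δ cos H = 0.8733, so cos θ_z = 0.9661.
θ_z = arccos(0.9661) = 14.96°.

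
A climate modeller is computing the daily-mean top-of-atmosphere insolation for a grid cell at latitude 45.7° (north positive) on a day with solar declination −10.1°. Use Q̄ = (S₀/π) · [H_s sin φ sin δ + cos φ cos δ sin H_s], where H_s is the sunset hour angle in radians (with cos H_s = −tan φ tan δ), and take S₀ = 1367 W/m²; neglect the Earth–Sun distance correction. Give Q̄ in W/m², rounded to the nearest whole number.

218 W/m²

The sunset hour angle satisfies cos H_s = −tan φ tan δ = 0.1825, giving H_s = 79.48°. In radians, H_s = 1.3872.
H_s sin φ sin δ = 1.3872 × 0.7157 × -0.1754 = -0.1741.
cos φ cos δ sin H_s = 0.6984 × 0.9845 × 0.9832 = 0.6760.
Q̄ = (1367/π) × (-0.1741 + 0.6760) = 435.13 × 0.5019 = 218.39 W/m².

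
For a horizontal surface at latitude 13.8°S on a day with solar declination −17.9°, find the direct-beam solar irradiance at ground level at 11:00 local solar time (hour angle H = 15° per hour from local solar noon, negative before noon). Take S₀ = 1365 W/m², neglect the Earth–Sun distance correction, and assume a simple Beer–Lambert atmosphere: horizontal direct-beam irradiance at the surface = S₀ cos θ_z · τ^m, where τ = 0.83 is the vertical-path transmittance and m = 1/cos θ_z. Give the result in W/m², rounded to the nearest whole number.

1087 W/m²

Hour angle H = 15° × (11 − 12) = -15.00°.
cos θ_z = sin(-13.8°) sin(-17.9°) + cos(-13.8°) cos(-17.9°) cos(-15.00°) = 0.0733 + 0.8926 = 0.9659.
Air mass m = 1/cos θ_z = 1/0.9659 = 1.035; τ^m = 0.83^1.035 = 0.8246.
Surface direct beam = 1365 × 0.9659 × 0.8246 = 1087.20 W/m².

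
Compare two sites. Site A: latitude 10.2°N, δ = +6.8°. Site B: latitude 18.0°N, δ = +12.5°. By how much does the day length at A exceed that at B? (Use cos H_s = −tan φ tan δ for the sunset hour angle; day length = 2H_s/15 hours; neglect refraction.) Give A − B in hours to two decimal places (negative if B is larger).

-0.39 h

A: H_s = arccos(−tan 10.2° · tan 6.8°) = 91.23°, so 2H_s/15 = 12.1640 h.
B: H_s = arccos(−tan 18.0° · tan 12.5°) = 94.13°, so 2H_s/15 = 12.5507 h.
A − B = 12.1640 − 12.5507 = -0.3867 h.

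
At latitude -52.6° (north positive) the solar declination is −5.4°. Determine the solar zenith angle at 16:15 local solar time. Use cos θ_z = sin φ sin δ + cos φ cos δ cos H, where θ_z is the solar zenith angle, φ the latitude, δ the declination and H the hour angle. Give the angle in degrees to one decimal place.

70.0°

Hour angle H = 15° × (16.25 − 12) = 63.75°.
cos θ_z = sin φ sin δ + cos φ cos δ cos H = (-0.7944)(-0.0941) + (0.6074)(0.9956)(0.4423) = 0.3422.
θ_z = arccos(0.3422) = 69.99°.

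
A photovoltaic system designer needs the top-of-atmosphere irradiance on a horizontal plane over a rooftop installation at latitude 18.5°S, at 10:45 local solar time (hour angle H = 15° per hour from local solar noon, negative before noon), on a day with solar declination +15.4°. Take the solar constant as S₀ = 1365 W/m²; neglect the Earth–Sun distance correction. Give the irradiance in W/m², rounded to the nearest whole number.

1067 W/m²

Hour angle H = 15° × (10.75 − 12) = -18.75°.
cos θ_z = sin φ sin δ + cos φ cos δ cos H = (-0.3173)(0.2656) + (0.9483)(0.9641)(0.9469) = 0.7814.
Top-of-atmosphere irradiance = S₀ cos θ_z = 1365 × 0.7814 = 1066.61 W/m².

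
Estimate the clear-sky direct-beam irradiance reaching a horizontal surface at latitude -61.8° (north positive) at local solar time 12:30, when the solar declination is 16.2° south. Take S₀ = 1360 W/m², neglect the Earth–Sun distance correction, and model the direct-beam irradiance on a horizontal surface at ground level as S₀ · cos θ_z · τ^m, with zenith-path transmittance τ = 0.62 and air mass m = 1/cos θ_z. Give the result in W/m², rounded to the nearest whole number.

476 W/m²

Hour angle H = 15° × (12.5 − 12) = 7.50°.
cos θ_z = sin φ sin δ + cos φ cos δ cos H = (-0.8813)(-0.2790) + (0.4726)(0.9603)(0.9914) = 0.6958.
Air mass m = 1/cos θ_z = 1/0.6958 = 1.437; τ^m = 0.62^1.437 = 0.5031.
Surface direct beam = 1360 × 0.6958 × 0.5031 = 476.08 W/m².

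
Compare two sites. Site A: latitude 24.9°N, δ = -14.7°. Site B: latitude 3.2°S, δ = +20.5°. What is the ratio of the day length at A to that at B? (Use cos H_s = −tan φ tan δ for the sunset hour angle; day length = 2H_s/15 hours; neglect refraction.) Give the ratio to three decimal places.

0.935

A: H_s = arccos(−tan 24.9° · tan -14.7°) = 83.01°, so 2H_s/15 = 11.0680 h.
B: H_s = arccos(−tan -3.2° · tan 20.5°) = 88.80°, so 2H_s/15 = 11.8400 h.
Ratio A/B = 11.0680 / 11.8400 = 0.9348.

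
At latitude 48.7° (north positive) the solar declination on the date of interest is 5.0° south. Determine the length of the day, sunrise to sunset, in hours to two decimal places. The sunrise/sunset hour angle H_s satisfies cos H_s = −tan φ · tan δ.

−tan φ tan δ = −(1.1383)(-0.0875) = 0.0996; H_s = arccos(0.0996) = 84.28°.
Day length = 2 H_s / 15° h⁻¹ = 168.56° / 15 = 11.237 h.

11.24 hours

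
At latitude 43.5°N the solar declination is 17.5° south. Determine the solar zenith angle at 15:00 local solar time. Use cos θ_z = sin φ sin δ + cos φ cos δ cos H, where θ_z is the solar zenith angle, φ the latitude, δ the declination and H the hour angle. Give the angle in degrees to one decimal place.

73.6°

Hour angle H = 15° × (15 − 12) = 45.00°.
cos θ_z = sin(43.5°) sin(-17.5°) + cos(43.5°) cos(-17.5°) cos(45.00°) = -0.2070 + 0.4892 = 0.2822.
θ_z = arccos(0.2822) = 73.61°.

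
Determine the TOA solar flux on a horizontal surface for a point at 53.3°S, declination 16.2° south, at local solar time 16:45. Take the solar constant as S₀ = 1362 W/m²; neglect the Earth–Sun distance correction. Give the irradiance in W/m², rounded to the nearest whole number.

Hour angle H = 15° × (16.75 − 12) = 71.25°.
cos θ_z = sin φ sin δ + cos φ cos δ cos H = (-0.8018)(-0.2790) + (0.5976)(0.9603)(0.3214) = 0.4081.
Top-of-atmosphere irradiance = S₀ cos θ_z = 1362 × 0.4081 = 555.83 W/m².

556 W/m²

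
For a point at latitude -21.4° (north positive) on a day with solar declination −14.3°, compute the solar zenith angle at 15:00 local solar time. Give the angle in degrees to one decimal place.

43.3°

Hour angle H = 15° × (15 − 12) = 45.00°.
cos θ_z = sin(-21.4°) sin(-14.3°) + cos(-21.4°) cos(-14.3°) cos(45.00°) = 0.0901 + 0.6380 = 0.7281.
θ_z = arccos(0.7281) = 43.27°.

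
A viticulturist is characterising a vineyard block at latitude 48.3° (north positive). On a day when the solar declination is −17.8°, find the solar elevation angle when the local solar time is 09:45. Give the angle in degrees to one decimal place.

Hour angle H = 15° × (9.75 − 12) = -33.75°.
cos θ_z = sin φ sin δ + cos φ cos δ cos H = (0.7466)(-0.3057) + (0.6652)(0.9521)(0.8315) = 0.2984.
θ_z = arccos(0.2984) = 72.64°, so the elevation is 90° − 72.64° = 17.36°.

17.4°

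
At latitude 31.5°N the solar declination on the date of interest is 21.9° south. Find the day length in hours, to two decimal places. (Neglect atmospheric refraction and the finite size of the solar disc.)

10.10 hours

The sunset hour angle satisfies cos H_s = −tan φ tan δ = 0.2463, giving H_s = 75.74°.
Day length = 2 H_s / 15° h⁻¹ = 151.48° / 15 = 10.099 h.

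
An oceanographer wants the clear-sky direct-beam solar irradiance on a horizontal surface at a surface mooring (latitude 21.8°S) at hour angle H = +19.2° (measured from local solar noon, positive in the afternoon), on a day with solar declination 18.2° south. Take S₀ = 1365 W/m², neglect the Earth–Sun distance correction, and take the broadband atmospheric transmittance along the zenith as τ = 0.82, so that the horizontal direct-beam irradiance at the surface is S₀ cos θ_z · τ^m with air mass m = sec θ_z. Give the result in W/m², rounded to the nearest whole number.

1051 W/m²

cos θ_z = sin(-21.8°) sin(-18.2°) + cos(-21.8°) cos(-18.2°) cos(19.20°) = 0.1160 + 0.8330 = 0.9490.
Air mass m = 1/cos θ_z = 1/0.9490 = 1.054; τ^m = 0.82^1.054 = 0.8113.
Surface direct beam = 1365 × 0.9490 × 0.8113 = 1050.95 W/m².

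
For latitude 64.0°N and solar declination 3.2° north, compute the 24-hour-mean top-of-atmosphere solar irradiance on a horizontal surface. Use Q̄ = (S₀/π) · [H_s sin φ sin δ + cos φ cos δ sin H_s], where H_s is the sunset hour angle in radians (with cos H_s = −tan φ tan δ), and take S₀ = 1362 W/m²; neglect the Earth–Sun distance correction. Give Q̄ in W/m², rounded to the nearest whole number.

The sunset hour angle satisfies cos H_s = −tan φ tan δ = -0.1146, giving H_s = 96.58°. In radians, H_s = 1.6856.
H_s sin φ sin δ = 1.6856 × 0.8988 × 0.0558 = 0.0845.
cos φ cos δ sin H_s = 0.4384 × 0.9984 × 0.9934 = 0.4348.
Q̄ = (1362/π) × (0.0845 + 0.4348) = 433.54 × 0.5193 = 225.14 W/m².

225 W/m²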